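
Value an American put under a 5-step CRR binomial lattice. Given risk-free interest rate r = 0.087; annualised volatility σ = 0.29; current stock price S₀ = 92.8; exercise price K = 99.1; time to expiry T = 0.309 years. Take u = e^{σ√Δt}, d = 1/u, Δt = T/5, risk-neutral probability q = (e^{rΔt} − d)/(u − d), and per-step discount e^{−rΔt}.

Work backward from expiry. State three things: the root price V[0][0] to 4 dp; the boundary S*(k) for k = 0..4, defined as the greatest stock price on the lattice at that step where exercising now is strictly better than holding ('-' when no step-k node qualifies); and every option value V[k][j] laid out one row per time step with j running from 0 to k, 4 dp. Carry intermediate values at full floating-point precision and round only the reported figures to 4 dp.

Δt=0.06180  u=1.07476  d=0.93044  q=0.51934  discount=0.99464
step 5 (expiry): payoffs max(K−S,0) = 34.3857 24.3486 12.7548 0.0000 0.0000 0.0000
step 4: (k=4,j=0): S=69.5520, (K−S)⁺=29.5480, hold=29.0166 ⇒ V=29.5480 exercise | (k=4,j=1): S=80.3395, (K−S)⁺=18.7605, hold=18.2291 ⇒ V=18.7605 exercise | (k=4,j=2): S=92.8000, (K−S)⁺=6.3000, hold=6.0978 ⇒ V=6.3000 exercise | (k=4,j=3): S=107.1932, (K−S)⁺=0.0000, hold=0.0000 ⇒ V=0.0000 continue | (k=4,j=4): S=123.8187, (K−S)⁺=0.0000, hold=0.0000 ⇒ V=0.0000 continue  boundary S*=92.8000
step 3: (k=3,j=0): S=74.7514, (K−S)⁺=24.3486, hold=23.8172 ⇒ V=24.3486 exercise | (k=3,j=1): S=86.3452, (K−S)⁺=12.7548, hold=12.2234 ⇒ V=12.7548 exercise | (k=3,j=2): S=99.7373, (K−S)⁺=0.0000, hold=3.0119 ⇒ V=3.0119 continue | (k=3,j=3): S=115.2064, (K−S)⁺=0.0000, hold=0.0000 ⇒ V=0.0000 continue  boundary S*=86.3452
step 2: (k=2,j=0): S=80.3395, (K−S)⁺=18.7605, hold=18.2291 ⇒ V=18.7605 exercise | (k=2,j=1): S=92.8000, (K−S)⁺=6.3000, hold=7.6536 ⇒ V=7.6536 continue | (k=2,j=2): S=107.1932, (K−S)⁺=0.0000, hold=1.4399 ⇒ V=1.4399 continue  boundary S*=80.3395
step 1: (k=1,j=0): S=86.3452, (K−S)⁺=12.7548, hold=12.9226 ⇒ V=12.9226 continue | (k=1,j=1): S=99.7373, (K−S)⁺=0.0000, hold=4.4029 ⇒ V=4.4029 continue  boundary S*=-
step 0: (k=0,j=0): S=92.8000, (K−S)⁺=6.3000, hold=8.4524 ⇒ V=8.4524 continue  boundary S*=-

price = 8.4524
boundary = - - 80.3395 86.3452 92.8000
tree:
8.4524
12.9226 4.4029
18.7605 7.6536 1.4399
24.3486 12.7548 3.0119 0.0000
29.5480 18.7605 6.3000 0.0000 0.0000
34.3857 24.3486 12.7548 0.0000 0.0000 0.0000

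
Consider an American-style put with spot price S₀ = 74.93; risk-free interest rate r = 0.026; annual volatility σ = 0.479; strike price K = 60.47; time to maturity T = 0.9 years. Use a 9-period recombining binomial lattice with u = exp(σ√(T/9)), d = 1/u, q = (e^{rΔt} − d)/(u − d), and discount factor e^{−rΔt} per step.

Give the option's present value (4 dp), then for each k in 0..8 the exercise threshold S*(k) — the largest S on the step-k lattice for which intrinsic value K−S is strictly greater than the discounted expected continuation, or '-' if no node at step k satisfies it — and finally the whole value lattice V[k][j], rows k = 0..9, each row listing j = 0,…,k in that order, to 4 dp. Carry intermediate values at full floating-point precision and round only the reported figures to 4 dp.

Δt=0.10000, u=1.16355, d=0.85944, q=0.47076, disc=e^(-rΔt)=0.99740
k=9 terminal: V=max(K-S,0) → 41.3010 34.5182 25.3353 12.9032 0.0000 0.0000 0.0000 0.0000 0.0000 0.0000
k=8: j=0 S=22.3041 intr=38.1659 cont=38.0089 V=38.1659[EX]; j=1 S=30.1962 intr=30.2738 cont=30.1168 V=30.2738[EX]; j=2 S=40.8809 intr=19.5891 cont=19.4321 V=19.5891[EX]; j=3 S=55.3462 intr=5.1238 cont=6.8111 V=6.8111[hold]; j=4 S=74.9300 intr=0.0000 cont=0.0000 V=0.0000[hold]; j=5 S=101.4434 intr=0.0000 cont=0.0000 V=0.0000[hold]; j=6 S=137.3382 intr=0.0000 cont=0.0000 V=0.0000[hold]; j=7 S=185.9342 intr=0.0000 cont=0.0000 V=0.0000[hold]; j=8 S=251.7255 intr=0.0000 cont=0.0000 V=0.0000[hold]  S*(8)=40.8809
k=7: j=0 S=25.9518 intr=34.5182 cont=34.3611 V=34.5182[EX]; j=1 S=35.1347 intr=25.3353 cont=25.1783 V=25.3353[EX]; j=2 S=47.5668 intr=12.9032 cont=13.5384 V=13.5384[hold]; j=3 S=64.3979 intr=0.0000 cont=3.5953 V=3.5953[hold]; j=4 S=87.1846 intr=0.0000 cont=0.0000 V=0.0000[hold]; j=5 S=118.0341 intr=0.0000 cont=0.0000 V=0.0000[hold]; j=6 S=159.7995 intr=0.0000 cont=0.0000 V=0.0000[hold]; j=7 S=216.3432 intr=0.0000 cont=0.0000 V=0.0000[hold]  S*(7)=35.1347
k=6: j=0 S=30.1962 intr=30.2738 cont=30.1168 V=30.2738[EX]; j=1 S=40.8809 intr=19.5891 cont=19.7304 V=19.7304[hold]; j=2 S=55.3462 intr=5.1238 cont=8.8346 V=8.8346[hold]; j=3 S=74.9300 intr=0.0000 cont=1.8978 V=1.8978[hold]; j=4 S=101.4434 intr=0.0000 cont=0.0000 V=0.0000[hold]; j=5 S=137.3382 intr=0.0000 cont=0.0000 V=0.0000[hold]; j=6 S=185.9342 intr=0.0000 cont=0.0000 V=0.0000[hold]  S*(6)=30.1962
k=5: j=0 S=35.1347 intr=25.3353 cont=25.2446 V=25.3353[EX]; j=1 S=47.5668 intr=12.9032 cont=14.5631 V=14.5631[hold]; j=2 S=64.3979 intr=0.0000 cont=5.5545 V=5.5545[hold]; j=3 S=87.1846 intr=0.0000 cont=1.0018 V=1.0018[hold]; j=4 S=118.0341 intr=0.0000 cont=0.0000 V=0.0000[hold]; j=5 S=159.7995 intr=0.0000 cont=0.0000 V=0.0000[hold]  S*(5)=35.1347
k=4: j=0 S=40.8809 intr=19.5891 cont=20.2115 V=20.2115[hold]; j=1 S=55.3462 intr=5.1238 cont=10.2954 V=10.2954[hold]; j=2 S=74.9300 intr=0.0000 cont=3.4024 V=3.4024[hold]; j=3 S=101.4434 intr=0.0000 cont=0.5288 V=0.5288[hold]; j=4 S=137.3382 intr=0.0000 cont=0.0000 V=0.0000[hold]  S*(4)=-
k=3: j=0 S=47.5668 intr=12.9032 cont=15.5030 V=15.5030[hold]; j=1 S=64.3979 intr=0.0000 cont=7.0321 V=7.0321[hold]; j=2 S=87.1846 intr=0.0000 cont=2.0443 V=2.0443[hold]; j=3 S=118.0341 intr=0.0000 cont=0.2791 V=0.2791[hold]  S*(3)=-
k=2: j=0 S=55.3462 intr=5.1238 cont=11.4853 V=11.4853[hold]; j=1 S=74.9300 intr=0.0000 cont=4.6719 V=4.6719[hold]; j=2 S=101.4434 intr=0.0000 cont=1.2102 V=1.2102[hold]  S*(2)=-
k=1: j=0 S=64.3979 intr=0.0000 cont=8.2563 V=8.2563[hold]; j=1 S=87.1846 intr=0.0000 cont=3.0343 V=3.0343[hold]  S*(1)=-
k=0: j=0 S=74.9300 intr=0.0000 cont=5.7829 V=5.7829[hold]  S*(0)=-

price = 5.7829
boundary = - - - - - 35.1347 30.1962 35.1347 40.8809
tree:
5.7829
8.2563 3.0343
11.4853 4.6719 1.2102
15.5030 7.0321 2.0443 0.2791
20.2115 10.2954 3.4024 0.5288 0.0000
25.3353 14.5631 5.5545 1.0018 0.0000 0.0000
30.2738 19.7304 8.8346 1.8978 0.0000 0.0000 0.0000
34.5182 25.3353 13.5384 3.5953 0.0000 0.0000 0.0000 0.0000
38.1659 30.2738 19.5891 6.8111 0.0000 0.0000 0.0000 0.0000 0.0000
41.3010 34.5182 25.3353 12.9032 0.0000 0.0000 0.0000 0.0000 0.0000 0.0000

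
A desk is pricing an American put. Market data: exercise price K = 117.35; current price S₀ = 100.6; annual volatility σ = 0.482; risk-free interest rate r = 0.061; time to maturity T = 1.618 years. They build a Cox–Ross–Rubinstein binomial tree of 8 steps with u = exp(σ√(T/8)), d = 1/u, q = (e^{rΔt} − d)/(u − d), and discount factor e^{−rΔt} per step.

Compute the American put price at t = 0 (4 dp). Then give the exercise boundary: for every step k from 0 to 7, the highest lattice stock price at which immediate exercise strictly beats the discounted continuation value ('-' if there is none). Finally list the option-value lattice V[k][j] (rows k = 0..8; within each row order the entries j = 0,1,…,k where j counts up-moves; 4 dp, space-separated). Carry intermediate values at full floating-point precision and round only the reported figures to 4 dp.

price = 30.4917
boundary = - - 65.2105 52.5021 65.2105 52.5021 65.2105 80.9949
tree:
30.4917
40.4891 20.2145
52.1395 28.6423 11.4071
64.8479 39.3480 17.5320 4.9205
75.0796 52.1395 26.2073 8.3804 1.2165
83.3173 64.8479 37.8205 14.0280 2.3433 0.0000
89.9496 75.0796 52.1395 22.9476 4.5140 0.0000 0.0000
95.2895 83.3173 64.8479 36.3551 8.6953 0.0000 0.0000 0.0000
99.5887 89.9496 75.0796 52.1395 16.7500 0.0000 0.0000 0.0000 0.0000

Δt=0.20225, u=1.24205, d=0.80512, q=0.47443, disc=e^(-rΔt)=0.98774
k=8 terminal: V=max(K-S,0) → 99.5887 89.9496 75.0796 52.1395 16.7500 0.0000 0.0000 0.0000 0.0000
k=7: j=0 S=22.0605 intr=95.2895 cont=93.8506 V=95.2895[EX]; j=1 S=34.0327 intr=83.3173 cont=81.8784 V=83.3173[EX]; j=2 S=52.5021 intr=64.8479 cont=63.4090 V=64.8479[EX]; j=3 S=80.9949 intr=36.3551 cont=34.9162 V=36.3551[EX]; j=4 S=124.9506 intr=0.0000 cont=8.6953 V=8.6953[hold]; j=5 S=192.7609 intr=0.0000 cont=0.0000 V=0.0000[hold]; j=6 S=297.3716 intr=0.0000 cont=0.0000 V=0.0000[hold]; j=7 S=458.7543 intr=0.0000 cont=0.0000 V=0.0000[hold]  S*(7)=80.9949
k=6: j=0 S=27.4004 intr=89.9496 cont=88.5108 V=89.9496[EX]; j=1 S=42.2704 intr=75.0796 cont=73.6407 V=75.0796[EX]; j=2 S=65.2105 intr=52.1395 cont=50.7006 V=52.1395[EX]; j=3 S=100.6000 intr=16.7500 cont=22.9476 V=22.9476[hold]; j=4 S=155.1953 intr=0.0000 cont=4.5140 V=4.5140[hold]; j=5 S=239.4193 intr=0.0000 cont=0.0000 V=0.0000[hold]; j=6 S=369.3515 intr=0.0000 cont=0.0000 V=0.0000[hold]  S*(6)=65.2105
k=5: j=0 S=34.0327 intr=83.3173 cont=81.8784 V=83.3173[EX]; j=1 S=52.5021 intr=64.8479 cont=63.4090 V=64.8479[EX]; j=2 S=80.9949 intr=36.3551 cont=37.8205 V=37.8205[hold]; j=3 S=124.9506 intr=0.0000 cont=14.0280 V=14.0280[hold]; j=4 S=192.7609 intr=0.0000 cont=2.3433 V=2.3433[hold]; j=5 S=297.3716 intr=0.0000 cont=0.0000 V=0.0000[hold]  S*(5)=52.5021
k=4: j=0 S=42.2704 intr=75.0796 cont=73.6407 V=75.0796[EX]; j=1 S=65.2105 intr=52.1395 cont=51.3873 V=52.1395[EX]; j=2 S=100.6000 intr=16.7500 cont=26.2073 V=26.2073[hold]; j=3 S=155.1953 intr=0.0000 cont=8.3804 V=8.3804[hold]; j=4 S=239.4193 intr=0.0000 cont=1.2165 V=1.2165[hold]  S*(4)=65.2105
k=3: j=0 S=52.5021 intr=64.8479 cont=63.4090 V=64.8479[EX]; j=1 S=80.9949 intr=36.3551 cont=39.3480 V=39.3480[hold]; j=2 S=124.9506 intr=0.0000 cont=17.5320 V=17.5320[hold]; j=3 S=192.7609 intr=0.0000 cont=4.9205 V=4.9205[hold]  S*(3)=52.5021
k=2: j=0 S=65.2105 intr=52.1395 cont=52.1032 V=52.1395[EX]; j=1 S=100.6000 intr=16.7500 cont=28.6423 V=28.6423[hold]; j=2 S=155.1953 intr=0.0000 cont=11.4071 V=11.4071[hold]  S*(2)=65.2105
k=1: j=0 S=80.9949 intr=36.3551 cont=40.4891 V=40.4891[hold]; j=1 S=124.9506 intr=0.0000 cont=20.2145 V=20.2145[hold]  S*(1)=-
k=0: j=0 S=100.6000 intr=16.7500 cont=30.4917 V=30.4917[hold]  S*(0)=-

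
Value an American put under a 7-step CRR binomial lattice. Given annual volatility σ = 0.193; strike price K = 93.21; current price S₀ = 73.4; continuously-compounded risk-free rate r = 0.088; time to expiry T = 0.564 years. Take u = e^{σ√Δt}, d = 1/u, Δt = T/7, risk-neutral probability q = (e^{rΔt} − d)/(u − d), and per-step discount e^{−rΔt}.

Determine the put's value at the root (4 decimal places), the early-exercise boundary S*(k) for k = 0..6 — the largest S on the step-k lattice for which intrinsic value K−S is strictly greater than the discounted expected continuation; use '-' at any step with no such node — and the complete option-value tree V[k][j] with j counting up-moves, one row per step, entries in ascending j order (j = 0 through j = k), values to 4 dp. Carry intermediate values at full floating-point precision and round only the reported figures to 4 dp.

price = 19.8100
boundary = 73.4000 77.5333 81.8993 77.5333 81.8993 86.5112 81.8993
tree:
19.8100
23.7229 15.6767
27.4273 19.8100 11.3107
30.9341 23.7229 15.6767 7.0725
34.2540 27.4273 19.8100 11.3107 3.7131
37.3970 30.9341 23.7229 15.6767 6.6988 1.3302
40.3723 34.2540 27.4273 19.8100 11.3107 2.9851 0.0000
43.1891 37.3970 30.9341 23.7229 15.6767 6.6988 0.0000 0.0000

Δt=0.08057  u=1.05631  d=0.94669  q=0.55122  discount=0.99293
step 7 (expiry): payoffs max(K−S,0) = 43.1891 37.3970 30.9341 23.7229 15.6767 6.6988 0.0000 0.0000
step 6: (k=6,j=0): S=52.8377, (K−S)⁺=40.3723, hold=39.7138 ⇒ V=40.3723 exercise | (k=6,j=1): S=58.9560, (K−S)⁺=34.2540, hold=33.5955 ⇒ V=34.2540 exercise | (k=6,j=2): S=65.7827, (K−S)⁺=27.4273, hold=26.7687 ⇒ V=27.4273 exercise | (k=6,j=3): S=73.4000, (K−S)⁺=19.8100, hold=19.1515 ⇒ V=19.8100 exercise | (k=6,j=4): S=81.8993, (K−S)⁺=11.3107, hold=10.6522 ⇒ V=11.3107 exercise | (k=6,j=5): S=91.3828, (K−S)⁺=1.8272, hold=2.9851 ⇒ V=2.9851 continue | (k=6,j=6): S=101.9644, (K−S)⁺=0.0000, hold=0.0000 ⇒ V=0.0000 continue  boundary S*=81.8993
step 5: (k=5,j=0): S=55.8130, (K−S)⁺=37.3970, hold=36.7384 ⇒ V=37.3970 exercise | (k=5,j=1): S=62.2759, (K−S)⁺=30.9341, hold=30.2756 ⇒ V=30.9341 exercise | (k=5,j=2): S=69.4871, (K−S)⁺=23.7229, hold=23.0644 ⇒ V=23.7229 exercise | (k=5,j=3): S=77.5333, (K−S)⁺=15.6767, hold=15.0182 ⇒ V=15.6767 exercise | (k=5,j=4): S=86.5112, (K−S)⁺=6.6988, hold=6.6740 ⇒ V=6.6988 exercise | (k=5,j=5): S=96.5287, (K−S)⁺=0.0000, hold=1.3302 ⇒ V=1.3302 continue  boundary S*=86.5112
step 4: (k=4,j=0): S=58.9560, (K−S)⁺=34.2540, hold=33.5955 ⇒ V=34.2540 exercise | (k=4,j=1): S=65.7827, (K−S)⁺=27.4273, hold=26.7687 ⇒ V=27.4273 exercise | (k=4,j=2): S=73.4000, (K−S)⁺=19.8100, hold=19.1515 ⇒ V=19.8100 exercise | (k=4,j=3): S=81.8993, (K−S)⁺=11.3107, hold=10.6522 ⇒ V=11.3107 exercise | (k=4,j=4): S=91.3828, (K−S)⁺=1.8272, hold=3.7131 ⇒ V=3.7131 continue  boundary S*=81.8993
step 3: (k=3,j=0): S=62.2759, (K−S)⁺=30.9341, hold=30.2756 ⇒ V=30.9341 exercise | (k=3,j=1): S=69.4871, (K−S)⁺=23.7229, hold=23.0644 ⇒ V=23.7229 exercise | (k=3,j=2): S=77.5333, (K−S)⁺=15.6767, hold=15.0182 ⇒ V=15.6767 exercise | (k=3,j=3): S=86.5112, (K−S)⁺=6.6988, hold=7.0725 ⇒ V=7.0725 continue  boundary S*=77.5333
step 2: (k=2,j=0): S=65.7827, (K−S)⁺=27.4273, hold=26.7687 ⇒ V=27.4273 exercise | (k=2,j=1): S=73.4000, (K−S)⁺=19.8100, hold=19.1515 ⇒ V=19.8100 exercise | (k=2,j=2): S=81.8993, (K−S)⁺=11.3107, hold=10.8567 ⇒ V=11.3107 exercise  boundary S*=81.8993
step 1: (k=1,j=0): S=69.4871, (K−S)⁺=23.7229, hold=23.0644 ⇒ V=23.7229 exercise | (k=1,j=1): S=77.5333, (K−S)⁺=15.6767, hold=15.0182 ⇒ V=15.6767 exercise  boundary S*=77.5333
step 0: (k=0,j=0): S=73.4000, (K−S)⁺=19.8100, hold=19.1515 ⇒ V=19.8100 exercise  boundary S*=73.4000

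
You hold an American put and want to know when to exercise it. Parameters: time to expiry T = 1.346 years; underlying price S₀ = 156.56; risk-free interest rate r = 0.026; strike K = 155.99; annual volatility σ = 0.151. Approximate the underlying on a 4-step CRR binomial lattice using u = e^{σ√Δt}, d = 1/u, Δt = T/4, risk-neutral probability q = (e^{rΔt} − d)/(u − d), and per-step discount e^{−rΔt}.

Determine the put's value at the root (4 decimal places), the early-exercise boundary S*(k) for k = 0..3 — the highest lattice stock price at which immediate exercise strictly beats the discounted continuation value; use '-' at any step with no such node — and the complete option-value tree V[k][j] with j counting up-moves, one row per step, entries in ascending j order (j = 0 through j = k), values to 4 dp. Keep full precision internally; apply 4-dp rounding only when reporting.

Δt=0.33650  u=1.09154  d=0.91613  q=0.52821  discount=0.99129
step 4 (expiry): payoffs max(K−S,0) = 45.7051 24.5891 0.0000 0.0000 0.0000
step 3: (k=3,j=0): S=120.3808, (K−S)⁺=35.6092, hold=34.2504 ⇒ V=35.6092 exercise | (k=3,j=1): S=143.4299, (K−S)⁺=12.5601, hold=11.4998 ⇒ V=12.5601 exercise | (k=3,j=2): S=170.8921, (K−S)⁺=0.0000, hold=0.0000 ⇒ V=0.0000 continue | (k=3,j=3): S=203.6124, (K−S)⁺=0.0000, hold=0.0000 ⇒ V=0.0000 continue  boundary S*=143.4299
step 2: (k=2,j=0): S=131.4009, (K−S)⁺=24.5891, hold=23.2303 ⇒ V=24.5891 exercise | (k=2,j=1): S=156.5600, (K−S)⁺=0.0000, hold=5.8741 ⇒ V=5.8741 continue | (k=2,j=2): S=186.5362, (K−S)⁺=0.0000, hold=0.0000 ⇒ V=0.0000 continue  boundary S*=131.4009
step 1: (k=1,j=0): S=143.4299, (K−S)⁺=12.5601, hold=14.5755 ⇒ V=14.5755 continue | (k=1,j=1): S=170.8921, (K−S)⁺=0.0000, hold=2.7472 ⇒ V=2.7472 continue  boundary S*=-
step 0: (k=0,j=0): S=156.5600, (K−S)⁺=0.0000, hold=8.2551 ⇒ V=8.2551 continue  boundary S*=-

price = 8.2551
boundary = - - 131.4009 143.4299
tree:
8.2551
14.5755 2.7472
24.5891 5.8741 0.0000
35.6092 12.5601 0.0000 0.0000
45.7051 24.5891 0.0000 0.0000 0.0000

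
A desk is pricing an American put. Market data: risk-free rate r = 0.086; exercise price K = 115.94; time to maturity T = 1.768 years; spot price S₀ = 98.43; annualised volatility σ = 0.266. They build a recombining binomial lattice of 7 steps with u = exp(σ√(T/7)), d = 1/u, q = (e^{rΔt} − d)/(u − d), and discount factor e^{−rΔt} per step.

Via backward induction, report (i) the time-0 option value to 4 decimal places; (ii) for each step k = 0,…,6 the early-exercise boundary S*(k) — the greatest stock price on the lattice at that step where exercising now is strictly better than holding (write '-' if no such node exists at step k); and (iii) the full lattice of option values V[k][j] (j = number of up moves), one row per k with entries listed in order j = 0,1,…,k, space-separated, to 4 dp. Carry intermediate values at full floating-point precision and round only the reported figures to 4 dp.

price = 19.1714
boundary = - 86.1133 75.3377 86.1133 75.3377 86.1133 98.4300
tree:
19.1714
29.8267 11.1685
40.6023 18.5811 5.5143
50.0294 29.8267 10.0687 1.9862
58.2769 40.6023 17.7656 4.1364 0.2959
65.4924 50.0294 29.8267 8.5493 0.6698 0.0000
71.8050 58.2769 40.6023 17.5100 1.5160 0.0000 0.0000
77.3277 65.4924 50.0294 29.8267 3.4316 0.0000 0.0000 0.0000

Δt=0.25257, u=1.14303, d=0.87487, q=0.54852, disc=e^(-rΔt)=0.97851
k=7 terminal: V=max(K-S,0) → 77.3277 65.4924 50.0294 29.8267 3.4316 0.0000 0.0000 0.0000
k=6: j=0 S=44.1350 intr=71.8050 cont=69.3138 V=71.8050[EX]; j=1 S=57.6631 intr=58.2769 cont=55.7858 V=58.2769[EX]; j=2 S=75.3377 intr=40.6023 cont=38.1111 V=40.6023[EX]; j=3 S=98.4300 intr=17.5100 cont=15.0188 V=17.5100[EX]; j=4 S=128.6004 intr=0.0000 cont=1.5160 V=1.5160[hold]; j=5 S=168.0186 intr=0.0000 cont=0.0000 V=0.0000[hold]; j=6 S=219.5191 intr=0.0000 cont=0.0000 V=0.0000[hold]  S*(6)=98.4300
k=5: j=0 S=50.4476 intr=65.4924 cont=63.0012 V=65.4924[EX]; j=1 S=65.9106 intr=50.0294 cont=47.5382 V=50.0294[EX]; j=2 S=86.1133 intr=29.8267 cont=27.3355 V=29.8267[EX]; j=3 S=112.5084 intr=3.4316 cont=8.5493 V=8.5493[hold]; j=4 S=146.9941 intr=0.0000 cont=0.6698 V=0.6698[hold]; j=5 S=192.0502 intr=0.0000 cont=0.0000 V=0.0000[hold]  S*(5)=86.1133
k=4: j=0 S=57.6631 intr=58.2769 cont=55.7858 V=58.2769[EX]; j=1 S=75.3377 intr=40.6023 cont=38.1111 V=40.6023[EX]; j=2 S=98.4300 intr=17.5100 cont=17.7656 V=17.7656[hold]; j=3 S=128.6004 intr=0.0000 cont=4.1364 V=4.1364[hold]; j=4 S=168.0186 intr=0.0000 cont=0.2959 V=0.2959[hold]  S*(4)=75.3377
k=3: j=0 S=65.9106 intr=50.0294 cont=47.5382 V=50.0294[EX]; j=1 S=86.1133 intr=29.8267 cont=27.4728 V=29.8267[EX]; j=2 S=112.5084 intr=3.4316 cont=10.0687 V=10.0687[hold]; j=3 S=146.9941 intr=0.0000 cont=1.9862 V=1.9862[hold]  S*(3)=86.1133
k=2: j=0 S=75.3377 intr=40.6023 cont=38.1111 V=40.6023[EX]; j=1 S=98.4300 intr=17.5100 cont=18.5811 V=18.5811[hold]; j=2 S=128.6004 intr=0.0000 cont=5.5143 V=5.5143[hold]  S*(2)=75.3377
k=1: j=0 S=86.1133 intr=29.8267 cont=27.9105 V=29.8267[EX]; j=1 S=112.5084 intr=3.4316 cont=11.1685 V=11.1685[hold]  S*(1)=86.1133
k=0: j=0 S=98.4300 intr=17.5100 cont=19.1714 V=19.1714[hold]  S*(0)=-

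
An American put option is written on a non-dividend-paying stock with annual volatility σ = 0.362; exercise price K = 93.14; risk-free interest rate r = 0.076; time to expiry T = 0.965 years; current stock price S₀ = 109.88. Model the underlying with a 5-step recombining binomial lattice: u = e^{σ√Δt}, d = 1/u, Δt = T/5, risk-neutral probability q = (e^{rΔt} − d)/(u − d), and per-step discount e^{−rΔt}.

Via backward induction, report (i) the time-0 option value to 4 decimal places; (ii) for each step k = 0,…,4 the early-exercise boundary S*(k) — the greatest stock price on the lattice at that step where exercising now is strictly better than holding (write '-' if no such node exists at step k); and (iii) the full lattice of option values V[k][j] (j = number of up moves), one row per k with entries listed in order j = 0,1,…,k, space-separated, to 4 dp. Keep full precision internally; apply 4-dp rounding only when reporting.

price = 5.1400
boundary = - - - 68.1895 79.9437
tree:
5.1400
9.0137 1.5170
15.3348 3.1198 0.0000
24.9505 6.4164 0.0000 0.0000
34.9766 13.1963 0.0000 0.0000 0.0000
43.5284 24.9505 0.0000 0.0000 0.0000 0.0000

Δt=0.19300  u=1.17238  d=0.85297  q=0.50659  discount=0.98544
step 5 (expiry): payoffs max(K−S,0) = 43.5284 24.9505 0.0000 0.0000 0.0000 0.0000
step 4: (k=4,j=0): S=58.1634, (K−S)⁺=34.9766, hold=33.6204 ⇒ V=34.9766 exercise | (k=4,j=1): S=79.9437, (K−S)⁺=13.1963, hold=12.1317 ⇒ V=13.1963 exercise | (k=4,j=2): S=109.8800, (K−S)⁺=0.0000, hold=0.0000 ⇒ V=0.0000 continue | (k=4,j=3): S=151.0264, (K−S)⁺=0.0000, hold=0.0000 ⇒ V=0.0000 continue | (k=4,j=4): S=207.5808, (K−S)⁺=0.0000, hold=0.0000 ⇒ V=0.0000 continue  boundary S*=79.9437
step 3: (k=3,j=0): S=68.1895, (K−S)⁺=24.9505, hold=23.5943 ⇒ V=24.9505 exercise | (k=3,j=1): S=93.7241, (K−S)⁺=0.0000, hold=6.4164 ⇒ V=6.4164 continue | (k=3,j=2): S=128.8207, (K−S)⁺=0.0000, hold=0.0000 ⇒ V=0.0000 continue | (k=3,j=3): S=177.0599, (K−S)⁺=0.0000, hold=0.0000 ⇒ V=0.0000 continue  boundary S*=68.1895
step 2: (k=2,j=0): S=79.9437, (K−S)⁺=13.1963, hold=15.3348 ⇒ V=15.3348 continue | (k=2,j=1): S=109.8800, (K−S)⁺=0.0000, hold=3.1198 ⇒ V=3.1198 continue | (k=2,j=2): S=151.0264, (K−S)⁺=0.0000, hold=0.0000 ⇒ V=0.0000 continue  boundary S*=-
step 1: (k=1,j=0): S=93.7241, (K−S)⁺=0.0000, hold=9.0137 ⇒ V=9.0137 continue | (k=1,j=1): S=128.8207, (K−S)⁺=0.0000, hold=1.5170 ⇒ V=1.5170 continue  boundary S*=-
step 0: (k=0,j=0): S=109.8800, (K−S)⁺=0.0000, hold=5.1400 ⇒ V=5.1400 continue  boundary S*=-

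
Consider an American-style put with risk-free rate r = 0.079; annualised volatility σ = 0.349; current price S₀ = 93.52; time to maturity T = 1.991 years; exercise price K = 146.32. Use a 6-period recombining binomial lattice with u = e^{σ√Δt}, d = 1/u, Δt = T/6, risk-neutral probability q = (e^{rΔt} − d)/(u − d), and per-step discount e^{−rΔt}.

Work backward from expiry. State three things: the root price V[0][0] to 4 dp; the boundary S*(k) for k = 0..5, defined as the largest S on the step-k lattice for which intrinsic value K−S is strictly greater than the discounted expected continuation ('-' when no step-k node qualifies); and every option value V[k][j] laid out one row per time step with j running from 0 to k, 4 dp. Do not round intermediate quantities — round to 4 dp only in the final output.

price = 52.8000
boundary = 93.5200 76.4880 93.5200 76.4880 93.5200 114.3446
tree:
52.8000
69.8320 34.9674
83.7621 52.8000 20.0105
95.1552 69.8320 33.2719 8.5789
104.4734 83.7621 52.8000 16.6342 1.4508
112.0946 95.1552 69.8320 31.9754 3.0741 0.0000
118.3278 104.4734 83.7621 52.8000 6.5137 0.0000 0.0000

Δt=0.33183, u=1.22268, d=0.81788, q=0.51553, disc=e^(-rΔt)=0.97413
k=6 terminal: V=max(K-S,0) → 118.3278 104.4734 83.7621 52.8000 6.5137 0.0000 0.0000
k=5: j=0 S=34.2254 intr=112.0946 cont=108.3087 V=112.0946[EX]; j=1 S=51.1648 intr=95.1552 cont=91.3693 V=95.1552[EX]; j=2 S=76.4880 intr=69.8320 cont=66.0461 V=69.8320[EX]; j=3 S=114.3446 intr=31.9754 cont=28.1895 V=31.9754[EX]; j=4 S=170.9377 intr=0.0000 cont=3.0741 V=3.0741[hold]; j=5 S=255.5408 intr=0.0000 cont=0.0000 V=0.0000[hold]  S*(5)=114.3446
k=4: j=0 S=41.8466 intr=104.4734 cont=100.6875 V=104.4734[EX]; j=1 S=62.5579 intr=83.7621 cont=79.9762 V=83.7621[EX]; j=2 S=93.5200 intr=52.8000 cont=49.0141 V=52.8000[EX]; j=3 S=139.8063 intr=6.5137 cont=16.6342 V=16.6342[hold]; j=4 S=209.0014 intr=0.0000 cont=1.4508 V=1.4508[hold]  S*(4)=93.5200
k=3: j=0 S=51.1648 intr=95.1552 cont=91.3693 V=95.1552[EX]; j=1 S=76.4880 intr=69.8320 cont=66.0461 V=69.8320[EX]; j=2 S=114.3446 intr=31.9754 cont=33.2719 V=33.2719[hold]; j=3 S=170.9377 intr=0.0000 cont=8.5789 V=8.5789[hold]  S*(3)=76.4880
k=2: j=0 S=62.5579 intr=83.7621 cont=79.9762 V=83.7621[EX]; j=1 S=93.5200 intr=52.8000 cont=49.6652 V=52.8000[EX]; j=2 S=139.8063 intr=6.5137 cont=20.0105 V=20.0105[hold]  S*(2)=93.5200
k=1: j=0 S=76.4880 intr=69.8320 cont=66.0461 V=69.8320[EX]; j=1 S=114.3446 intr=31.9754 cont=34.9674 V=34.9674[hold]  S*(1)=76.4880
k=0: j=0 S=93.5200 intr=52.8000 cont=50.5166 V=52.8000[EX]  S*(0)=93.5200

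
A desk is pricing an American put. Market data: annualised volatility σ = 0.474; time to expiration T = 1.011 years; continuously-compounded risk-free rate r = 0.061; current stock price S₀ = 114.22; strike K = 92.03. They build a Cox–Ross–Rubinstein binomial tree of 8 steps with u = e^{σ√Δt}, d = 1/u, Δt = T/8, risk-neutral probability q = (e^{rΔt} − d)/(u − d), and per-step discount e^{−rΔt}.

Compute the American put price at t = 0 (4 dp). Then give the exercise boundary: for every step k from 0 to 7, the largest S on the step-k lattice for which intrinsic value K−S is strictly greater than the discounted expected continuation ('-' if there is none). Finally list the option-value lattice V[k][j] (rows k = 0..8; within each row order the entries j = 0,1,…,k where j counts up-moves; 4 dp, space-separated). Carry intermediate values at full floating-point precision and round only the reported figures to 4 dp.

price = 8.8061
boundary = - - - - 58.2132 49.1860 58.2132 68.8972
tree:
8.8061
12.8978 4.5300
18.3907 7.1744 1.7476
25.4071 11.1107 3.0397 0.3806
33.8168 16.7357 5.2159 0.7388 0.0000
42.8440 24.3383 8.7962 1.4341 0.0000 0.0000
50.4714 33.8168 14.4957 2.7837 0.0000 0.0000 0.0000
56.9159 42.8440 23.1328 5.4032 0.0000 0.0000 0.0000 0.0000
62.3611 50.4714 33.8168 10.4879 0.0000 0.0000 0.0000 0.0000 0.0000

Δt=0.12637, u=1.18353, d=0.84493, q=0.48083, disc=e^(-rΔt)=0.99232
k=8 terminal: V=max(K-S,0) → 62.3611 50.4714 33.8168 10.4879 0.0000 0.0000 0.0000 0.0000 0.0000
k=7: j=0 S=35.1141 intr=56.9159 cont=56.2092 V=56.9159[EX]; j=1 S=49.1860 intr=42.8440 cont=42.1373 V=42.8440[EX]; j=2 S=68.8972 intr=23.1328 cont=22.4261 V=23.1328[EX]; j=3 S=96.5077 intr=0.0000 cont=5.4032 V=5.4032[hold]; j=4 S=135.1831 intr=0.0000 cont=0.0000 V=0.0000[hold]; j=5 S=189.3575 intr=0.0000 cont=0.0000 V=0.0000[hold]; j=6 S=265.2423 intr=0.0000 cont=0.0000 V=0.0000[hold]; j=7 S=371.5379 intr=0.0000 cont=0.0000 V=0.0000[hold]  S*(7)=68.8972
k=6: j=0 S=41.5586 intr=50.4714 cont=49.7646 V=50.4714[EX]; j=1 S=58.2132 intr=33.8168 cont=33.1101 V=33.8168[EX]; j=2 S=81.5421 intr=10.4879 cont=14.4957 V=14.4957[hold]; j=3 S=114.2200 intr=0.0000 cont=2.7837 V=2.7837[hold]; j=4 S=159.9935 intr=0.0000 cont=0.0000 V=0.0000[hold]; j=5 S=224.1108 intr=0.0000 cont=0.0000 V=0.0000[hold]; j=6 S=313.9229 intr=0.0000 cont=0.0000 V=0.0000[hold]  S*(6)=58.2132
k=5: j=0 S=49.1860 intr=42.8440 cont=42.1373 V=42.8440[EX]; j=1 S=68.8972 intr=23.1328 cont=24.3383 V=24.3383[hold]; j=2 S=96.5077 intr=0.0000 cont=8.7962 V=8.7962[hold]; j=3 S=135.1831 intr=0.0000 cont=1.4341 V=1.4341[hold]; j=4 S=189.3575 intr=0.0000 cont=0.0000 V=0.0000[hold]; j=5 S=265.2423 intr=0.0000 cont=0.0000 V=0.0000[hold]  S*(5)=49.1860
k=4: j=0 S=58.2132 intr=33.8168 cont=33.6853 V=33.8168[EX]; j=1 S=81.5421 intr=10.4879 cont=16.7357 V=16.7357[hold]; j=2 S=114.2200 intr=0.0000 cont=5.2159 V=5.2159[hold]; j=3 S=159.9935 intr=0.0000 cont=0.7388 V=0.7388[hold]; j=4 S=224.1108 intr=0.0000 cont=0.0000 V=0.0000[hold]  S*(4)=58.2132
k=3: j=0 S=68.8972 intr=23.1328 cont=25.4071 V=25.4071[hold]; j=1 S=96.5077 intr=0.0000 cont=11.1107 V=11.1107[hold]; j=2 S=135.1831 intr=0.0000 cont=3.0397 V=3.0397[hold]; j=3 S=189.3575 intr=0.0000 cont=0.3806 V=0.3806[hold]  S*(3)=-
k=2: j=0 S=81.5421 intr=10.4879 cont=18.3907 V=18.3907[hold]; j=1 S=114.2200 intr=0.0000 cont=7.1744 V=7.1744[hold]; j=2 S=159.9935 intr=0.0000 cont=1.7476 V=1.7476[hold]  S*(2)=-
k=1: j=0 S=96.5077 intr=0.0000 cont=12.8978 V=12.8978[hold]; j=1 S=135.1831 intr=0.0000 cont=4.5300 V=4.5300[hold]  S*(1)=-
k=0: j=0 S=114.2200 intr=0.0000 cont=8.8061 V=8.8061[hold]  S*(0)=-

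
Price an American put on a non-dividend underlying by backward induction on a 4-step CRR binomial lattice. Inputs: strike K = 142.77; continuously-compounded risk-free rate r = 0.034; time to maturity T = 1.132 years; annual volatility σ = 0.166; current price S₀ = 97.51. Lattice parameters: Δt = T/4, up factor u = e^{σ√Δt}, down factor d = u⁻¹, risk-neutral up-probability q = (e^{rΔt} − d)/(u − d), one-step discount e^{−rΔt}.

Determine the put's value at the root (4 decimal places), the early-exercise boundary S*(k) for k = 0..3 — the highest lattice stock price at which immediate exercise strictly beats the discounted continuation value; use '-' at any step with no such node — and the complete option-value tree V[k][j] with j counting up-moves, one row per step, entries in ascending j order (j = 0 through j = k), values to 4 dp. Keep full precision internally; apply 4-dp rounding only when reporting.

Δt=0.28300  u=1.09232  d=0.91548  q=0.53261  discount=0.99042
step 4 (expiry): payoffs max(K−S,0) = 74.2777 61.0468 45.2600 26.4237 3.9486
step 3: (k=3,j=0): S=74.8159, (K−S)⁺=67.9541, hold=66.5870 ⇒ V=67.9541 exercise | (k=3,j=1): S=89.2683, (K−S)⁺=53.5017, hold=52.1345 ⇒ V=53.5017 exercise | (k=3,j=2): S=106.5126, (K−S)⁺=36.2574, hold=34.8903 ⇒ V=36.2574 exercise | (k=3,j=3): S=127.0880, (K−S)⁺=15.6820, hold=14.3149 ⇒ V=15.6820 exercise  boundary S*=127.0880
step 2: (k=2,j=0): S=81.7232, (K−S)⁺=61.0468, hold=59.6796 ⇒ V=61.0468 exercise | (k=2,j=1): S=97.5100, (K−S)⁺=45.2600, hold=43.8929 ⇒ V=45.2600 exercise | (k=2,j=2): S=116.3463, (K−S)⁺=26.4237, hold=25.0565 ⇒ V=26.4237 exercise  boundary S*=116.3463
step 1: (k=1,j=0): S=89.2683, (K−S)⁺=53.5017, hold=52.1345 ⇒ V=53.5017 exercise | (k=1,j=1): S=106.5126, (K−S)⁺=36.2574, hold=34.8903 ⇒ V=36.2574 exercise  boundary S*=106.5126
step 0: (k=0,j=0): S=97.5100, (K−S)⁺=45.2600, hold=43.8929 ⇒ V=45.2600 exercise  boundary S*=97.5100

price = 45.2600
boundary = 97.5100 106.5126 116.3463 127.0880
tree:
45.2600
53.5017 36.2574
61.0468 45.2600 26.4237
67.9541 53.5017 36.2574 15.6820
74.2777 61.0468 45.2600 26.4237 3.9486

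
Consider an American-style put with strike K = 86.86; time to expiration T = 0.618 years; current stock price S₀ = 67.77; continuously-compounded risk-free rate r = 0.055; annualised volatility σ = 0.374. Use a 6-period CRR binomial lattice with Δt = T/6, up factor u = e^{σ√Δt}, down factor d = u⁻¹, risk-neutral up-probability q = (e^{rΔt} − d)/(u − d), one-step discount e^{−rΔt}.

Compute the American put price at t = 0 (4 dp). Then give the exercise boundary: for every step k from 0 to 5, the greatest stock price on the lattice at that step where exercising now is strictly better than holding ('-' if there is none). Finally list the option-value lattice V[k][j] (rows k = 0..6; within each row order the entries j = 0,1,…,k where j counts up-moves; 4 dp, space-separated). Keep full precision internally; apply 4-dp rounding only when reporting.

params: Δt=0.10300 u=1.12753 d=0.88689 q=0.49364 e^(-rΔt)=0.99435
t_6 payoffs: 53.8788 44.9301 33.5534 19.0900 0.7023 0.0000 0.0000
t_5: node(5,0) S=37.1874 payoff=49.6726 vs cont=49.1820 → 49.6726 [stop]  node(5,1) S=47.2773 payoff=39.5827 vs cont=39.0921 → 39.5827 [stop]  node(5,2) S=60.1048 payoff=26.7552 vs cont=26.2645 → 26.7552 [stop]  node(5,3) S=76.4128 payoff=10.4472 vs cont=9.9566 → 10.4472 [stop]  node(5,4) S=97.1455 payoff=0.0000 vs cont=0.3536 → 0.3536 [wait]  node(5,5) S=123.5036 payoff=0.0000 vs cont=0.0000 → 0.0000 [wait]  ⇒ S*(5)=76.4128
t_4: node(4,0) S=41.9299 payoff=44.9301 vs cont=44.4394 → 44.9301 [stop]  node(4,1) S=53.3066 payoff=33.5534 vs cont=33.0628 → 33.5534 [stop]  node(4,2) S=67.7700 payoff=19.0900 vs cont=18.5993 → 19.0900 [stop]  node(4,3) S=86.1577 payoff=0.7023 vs cont=5.4338 → 5.4338 [wait]  node(4,4) S=109.5346 payoff=0.0000 vs cont=0.1780 → 0.1780 [wait]  ⇒ S*(4)=67.7700
t_3: node(3,0) S=47.2773 payoff=39.5827 vs cont=39.0921 → 39.5827 [stop]  node(3,1) S=60.1048 payoff=26.7552 vs cont=26.2645 → 26.7552 [stop]  node(3,2) S=76.4128 payoff=10.4472 vs cont=12.2790 → 12.2790 [wait]  node(3,3) S=97.1455 payoff=0.0000 vs cont=2.8233 → 2.8233 [wait]  ⇒ S*(3)=60.1048
t_2: node(2,0) S=53.3066 payoff=33.5534 vs cont=33.0628 → 33.5534 [stop]  node(2,1) S=67.7700 payoff=19.0900 vs cont=19.4985 → 19.4985 [wait]  node(2,2) S=86.1577 payoff=0.7023 vs cont=7.5683 → 7.5683 [wait]  ⇒ S*(2)=53.3066
t_1: node(1,0) S=60.1048 payoff=26.7552 vs cont=26.4650 → 26.7552 [stop]  node(1,1) S=76.4128 payoff=10.4472 vs cont=13.5324 → 13.5324 [wait]  ⇒ S*(1)=60.1048
t_0: node(0,0) S=67.7700 payoff=19.0900 vs cont=20.1137 → 20.1137 [wait]  ⇒ S*(0)=-

price = 20.1137
boundary = - 60.1048 53.3066 60.1048 67.7700 76.4128
tree:
20.1137
26.7552 13.5324
33.5534 19.4985 7.5683
39.5827 26.7552 12.2790 2.8233
44.9301 33.5534 19.0900 5.4338 0.1780
49.6726 39.5827 26.7552 10.4472 0.3536 0.0000
53.8788 44.9301 33.5534 19.0900 0.7023 0.0000 0.0000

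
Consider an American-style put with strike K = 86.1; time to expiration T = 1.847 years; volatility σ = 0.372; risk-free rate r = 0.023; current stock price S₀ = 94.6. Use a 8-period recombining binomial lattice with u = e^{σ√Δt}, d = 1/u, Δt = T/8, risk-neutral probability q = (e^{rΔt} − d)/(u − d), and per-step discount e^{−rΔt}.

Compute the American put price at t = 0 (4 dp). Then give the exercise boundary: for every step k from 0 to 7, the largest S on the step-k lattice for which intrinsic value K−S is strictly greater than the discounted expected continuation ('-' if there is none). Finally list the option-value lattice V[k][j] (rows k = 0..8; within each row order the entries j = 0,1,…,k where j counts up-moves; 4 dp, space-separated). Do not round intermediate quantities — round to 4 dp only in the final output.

params: Δt=0.23087 u=1.19571 d=0.83632 q=0.47025 e^(-rΔt)=0.99470
t_8 payoffs: 63.4603 53.7312 39.8213 19.9338 0.0000 0.0000 0.0000 0.0000 0.0000
t_7: node(7,0) S=27.0706 payoff=59.0294 vs cont=58.5734 → 59.0294 [stop]  node(7,1) S=38.7038 payoff=47.3962 vs cont=46.9402 → 47.3962 [stop]  node(7,2) S=55.3361 payoff=30.7639 vs cont=30.3079 → 30.7639 [stop]  node(7,3) S=79.1159 payoff=6.9841 vs cont=10.5041 → 10.5041 [wait]  node(7,4) S=113.1146 payoff=0.0000 vs cont=0.0000 → 0.0000 [wait]  node(7,5) S=161.7237 payoff=0.0000 vs cont=0.0000 → 0.0000 [wait]  node(7,6) S=231.2218 payoff=0.0000 vs cont=0.0000 → 0.0000 [wait]  node(7,7) S=330.5855 payoff=0.0000 vs cont=0.0000 → 0.0000 [wait]  ⇒ S*(7)=55.3361
t_6: node(6,0) S=32.3688 payoff=53.7312 vs cont=53.2753 → 53.7312 [stop]  node(6,1) S=46.2787 payoff=39.8213 vs cont=39.3653 → 39.8213 [stop]  node(6,2) S=66.1662 payoff=19.9338 vs cont=21.1243 → 21.1243 [wait]  node(6,3) S=94.6000 payoff=0.0000 vs cont=5.5351 → 5.5351 [wait]  node(6,4) S=135.2528 payoff=0.0000 vs cont=0.0000 → 0.0000 [wait]  node(6,5) S=193.3754 payoff=0.0000 vs cont=0.0000 → 0.0000 [wait]  node(6,6) S=276.4752 payoff=0.0000 vs cont=0.0000 → 0.0000 [wait]  ⇒ S*(6)=46.2787
t_5: node(5,0) S=38.7038 payoff=47.3962 vs cont=46.9402 → 47.3962 [stop]  node(5,1) S=55.3361 payoff=30.7639 vs cont=30.8648 → 30.8648 [wait]  node(5,2) S=79.1159 payoff=6.9841 vs cont=13.7205 → 13.7205 [wait]  node(5,3) S=113.1146 payoff=0.0000 vs cont=2.9167 → 2.9167 [wait]  node(5,4) S=161.7237 payoff=0.0000 vs cont=0.0000 → 0.0000 [wait]  node(5,5) S=231.2218 payoff=0.0000 vs cont=0.0000 → 0.0000 [wait]  ⇒ S*(5)=38.7038
t_4: node(4,0) S=46.2787 payoff=39.8213 vs cont=39.4125 → 39.8213 [stop]  node(4,1) S=66.1662 payoff=19.9338 vs cont=22.6819 → 22.6819 [wait]  node(4,2) S=94.6000 payoff=0.0000 vs cont=8.5943 → 8.5943 [wait]  node(4,3) S=135.2528 payoff=0.0000 vs cont=1.5369 → 1.5369 [wait]  node(4,4) S=193.3754 payoff=0.0000 vs cont=0.0000 → 0.0000 [wait]  ⇒ S*(4)=46.2787
t_3: node(3,0) S=55.3361 payoff=30.7639 vs cont=31.5934 → 31.5934 [wait]  node(3,1) S=79.1159 payoff=6.9841 vs cont=15.9722 → 15.9722 [wait]  node(3,2) S=113.1146 payoff=0.0000 vs cont=5.2476 → 5.2476 [wait]  node(3,3) S=161.7237 payoff=0.0000 vs cont=0.8099 → 0.8099 [wait]  ⇒ S*(3)=-
t_2: node(2,0) S=66.1662 payoff=19.9338 vs cont=24.1191 → 24.1191 [wait]  node(2,1) S=94.6000 payoff=0.0000 vs cont=10.8711 → 10.8711 [wait]  node(2,2) S=135.2528 payoff=0.0000 vs cont=3.1441 → 3.1441 [wait]  ⇒ S*(2)=-
t_1: node(1,0) S=79.1159 payoff=6.9841 vs cont=17.7946 → 17.7946 [wait]  node(1,1) S=113.1146 payoff=0.0000 vs cont=7.1992 → 7.1992 [wait]  ⇒ S*(1)=-
t_0: node(0,0) S=94.6000 payoff=0.0000 vs cont=12.7443 → 12.7443 [wait]  ⇒ S*(0)=-

price = 12.7443
boundary = - - - - 46.2787 38.7038 46.2787 55.3361
tree:
12.7443
17.7946 7.1992
24.1191 10.8711 3.1441
31.5934 15.9722 5.2476 0.8099
39.8213 22.6819 8.5943 1.5369 0.0000
47.3962 30.8648 13.7205 2.9167 0.0000 0.0000
53.7312 39.8213 21.1243 5.5351 0.0000 0.0000 0.0000
59.0294 47.3962 30.7639 10.5041 0.0000 0.0000 0.0000 0.0000
63.4603 53.7312 39.8213 19.9338 0.0000 0.0000 0.0000 0.0000 0.0000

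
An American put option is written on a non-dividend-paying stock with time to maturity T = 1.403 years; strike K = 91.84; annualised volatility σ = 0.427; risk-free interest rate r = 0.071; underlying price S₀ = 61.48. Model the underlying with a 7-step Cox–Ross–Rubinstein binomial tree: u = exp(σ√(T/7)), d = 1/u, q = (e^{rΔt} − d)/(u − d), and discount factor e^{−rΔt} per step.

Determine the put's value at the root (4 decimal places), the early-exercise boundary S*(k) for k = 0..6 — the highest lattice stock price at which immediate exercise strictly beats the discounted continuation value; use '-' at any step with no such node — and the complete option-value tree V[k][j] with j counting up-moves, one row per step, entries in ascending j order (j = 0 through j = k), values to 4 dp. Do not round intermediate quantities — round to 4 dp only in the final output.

price = 31.4066
boundary = - 50.7823 41.9460 50.7823 61.4800 50.7823 61.4800
tree:
31.4066
41.0577 22.2654
49.8940 30.8155 14.0043
57.1928 41.0577 21.0407 7.0793
63.2215 49.8940 30.3600 11.9418 2.2178
68.2012 57.1928 41.0577 19.5046 4.4076 0.0000
72.3145 63.2215 49.8940 30.3600 8.7596 0.0000 0.0000
75.7120 68.2012 57.1928 41.0577 17.4087 0.0000 0.0000 0.0000

Δt=0.20043  u=1.21066  d=0.82600  q=0.48961  discount=0.98587
step 7 (expiry): payoffs max(K−S,0) = 75.7120 68.2012 57.1928 41.0577 17.4087 0.0000 0.0000 0.0000
step 6: (k=6,j=0): S=19.5255, (K−S)⁺=72.3145, hold=71.0168 ⇒ V=72.3145 exercise | (k=6,j=1): S=28.6185, (K−S)⁺=63.2215, hold=61.9238 ⇒ V=63.2215 exercise | (k=6,j=2): S=41.9460, (K−S)⁺=49.8940, hold=48.5964 ⇒ V=49.8940 exercise | (k=6,j=3): S=61.4800, (K−S)⁺=30.3600, hold=29.0623 ⇒ V=30.3600 exercise | (k=6,j=4): S=90.1109, (K−S)⁺=1.7291, hold=8.7596 ⇒ V=8.7596 continue | (k=6,j=5): S=132.0751, (K−S)⁺=0.0000, hold=0.0000 ⇒ V=0.0000 continue | (k=6,j=6): S=193.5818, (K−S)⁺=0.0000, hold=0.0000 ⇒ V=0.0000 continue  boundary S*=61.4800
step 5: (k=5,j=0): S=23.6388, (K−S)⁺=68.2012, hold=66.9036 ⇒ V=68.2012 exercise | (k=5,j=1): S=34.6472, (K−S)⁺=57.1928, hold=55.8951 ⇒ V=57.1928 exercise | (k=5,j=2): S=50.7823, (K−S)⁺=41.0577, hold=39.7601 ⇒ V=41.0577 exercise | (k=5,j=3): S=74.4313, (K−S)⁺=17.4087, hold=19.5046 ⇒ V=19.5046 continue | (k=5,j=4): S=109.0936, (K−S)⁺=0.0000, hold=4.4076 ⇒ V=4.4076 continue | (k=5,j=5): S=159.8979, (K−S)⁺=0.0000, hold=0.0000 ⇒ V=0.0000 continue  boundary S*=50.7823
step 4: (k=4,j=0): S=28.6185, (K−S)⁺=63.2215, hold=61.9238 ⇒ V=63.2215 exercise | (k=4,j=1): S=41.9460, (K−S)⁺=49.8940, hold=48.5964 ⇒ V=49.8940 exercise | (k=4,j=2): S=61.4800, (K−S)⁺=30.3600, hold=30.0740 ⇒ V=30.3600 exercise | (k=4,j=3): S=90.1109, (K−S)⁺=1.7291, hold=11.9418 ⇒ V=11.9418 continue | (k=4,j=4): S=132.0751, (K−S)⁺=0.0000, hold=2.2178 ⇒ V=2.2178 continue  boundary S*=61.4800
step 3: (k=3,j=0): S=34.6472, (K−S)⁺=57.1928, hold=55.8951 ⇒ V=57.1928 exercise | (k=3,j=1): S=50.7823, (K−S)⁺=41.0577, hold=39.7601 ⇒ V=41.0577 exercise | (k=3,j=2): S=74.4313, (K−S)⁺=17.4087, hold=21.0407 ⇒ V=21.0407 continue | (k=3,j=3): S=109.0936, (K−S)⁺=0.0000, hold=7.0793 ⇒ V=7.0793 continue  boundary S*=50.7823
step 2: (k=2,j=0): S=41.9460, (K−S)⁺=49.8940, hold=48.5964 ⇒ V=49.8940 exercise | (k=2,j=1): S=61.4800, (K−S)⁺=30.3600, hold=30.8155 ⇒ V=30.8155 continue | (k=2,j=2): S=90.1109, (K−S)⁺=1.7291, hold=14.0043 ⇒ V=14.0043 continue  boundary S*=41.9460
step 1: (k=1,j=0): S=50.7823, (K−S)⁺=41.0577, hold=39.9799 ⇒ V=41.0577 exercise | (k=1,j=1): S=74.4313, (K−S)⁺=17.4087, hold=22.2654 ⇒ V=22.2654 continue  boundary S*=50.7823
step 0: (k=0,j=0): S=61.4800, (K−S)⁺=30.3600, hold=31.4066 ⇒ V=31.4066 continue  boundary S*=-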